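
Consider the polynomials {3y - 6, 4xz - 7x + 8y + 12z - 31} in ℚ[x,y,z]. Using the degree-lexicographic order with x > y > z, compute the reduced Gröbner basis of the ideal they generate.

G = {xz - 7/4x + 3z - 15/4, y - 2}

This is the nonlinear analogue of row-reducing a linear system.

f_1 = 3y - 6, LT = y.
f_2 = 4xz - 7x + 8y + 12z - 31, LT = xz.

The S-polynomials (S(f_1,f_2)) all reduce to 0 modulo the current basis, so we have a Gröbner basis.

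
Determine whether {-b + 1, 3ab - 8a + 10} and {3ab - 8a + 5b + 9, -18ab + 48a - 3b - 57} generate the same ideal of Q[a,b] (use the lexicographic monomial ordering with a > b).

Two ideals are equal iff their reduced Gröbner bases coincide (the reduced basis is unique for a fixed ordering).
Buchberger on the first generating set:
f_1 = -b + 1, LT = b.
f_2 = 3ab - 8a + 10, LT = ab.

S(f_1,f_2): lcm = ab. S = 5/3a - 10/3.
  leading term a: no divisor's leading term divides it; move 5/3a to the remainder.
  leading term 1: no divisor's leading term divides it; move -10/3 to the remainder.
  remainder 5/3a - 10/3 ≠ 0; add g_3 = 5/3a - 10/3 to the basis.

S(f_1,g_3): leading monomials are coprime, so the S-polynomial reduces to 0 (Buchberger's first criterion).
S(f_2,g_3): lcm = ab. S = -8/3a + 2b + 10/3.
  leading term a: subtract (-8/5)·g_3 from -8/3a + 2b + 10/3 → 2b - 2
  leading term b: subtract (-2)·f_1 from 2b - 2 → 0
  remainder 0.

Every S-polynomial of the final basis reduces to 0, so we have a Gröbner basis.
Inter-reduce: drop elements whose leading term is divisible by another's, tail-reduce, and make monic.
Reduced Gröbner basis: {a - 2, b - 1}.

Buchberger on the second generating set:
h_1 = 3ab - 8a + 5b + 9, LT = ab.
h_2 = -18ab + 48a - 3b - 57, LT = ab.

S(h_1,h_2): lcm = ab. S = 3/2b - 1/6.
  leading term b: no divisor's leading term divides it; move 3/2b to the remainder.
  leading term 1: no divisor's leading term divides it; move -1/6 to the remainder.
  remainder 3/2b - 1/6 ≠ 0; add k_3 = 3/2b - 1/6 to the basis.

S(h_1,k_3): lcm = ab. S = -23/9a + 5/3b + 3.
  leading term a: no divisor's leading term divides it; move -23/9a to the remainder.
  leading term b: subtract (10/9)·k_3 from 5/3b + 3 → 86/27
  leading term 1: no divisor's leading term divides it; move 86/27 to the remainder.
  remainder -23/9a + 86/27 ≠ 0; add k_4 = -23/9a + 86/27 to the basis.

S(h_2,k_3): lcm = ab. S = -23/9a + 1/6b + 19/6.
  leading term a: subtract (1)·k_4 from -23/9a + 1/6b + 19/6 → 1/6b - 1/54
  leading term b: subtract (1/9)·k_3 from 1/6b - 1/54 → 0
  remainder 0.

S(h_1,k_4): lcm = ab. S = -8/3a + 67/23b + 3.
  leading term a: subtract (24/23)·k_4 from -8/3a + 67/23b + 3 → 67/23b - 67/207
  leading term b: subtract (134/69)·k_3 from 67/23b - 67/207 → 0
  remainder 0.

S(h_2,k_4): lcm = ab. S = -8/3a + 65/46b + 19/6.
  leading term a: subtract (24/23)·k_4 from -8/3a + 65/46b + 19/6 → 65/46b - 65/414
  leading term b: subtract (65/69)·k_3 from 65/46b - 65/414 → 0
  remainder 0.

S(k_3,k_4): leading monomials are coprime, so the S-polynomial reduces to 0 (Buchberger's first criterion).
Every S-polynomial of the final basis reduces to 0, so we have a Gröbner basis.
Inter-reduce: drop elements whose leading term is divisible by another's, tail-reduce, and make monic.
Reduced Gröbner basis: {a - 86/69, b - 1/9}.

These differ, so the ideals are not equal.

No, the ideals differ.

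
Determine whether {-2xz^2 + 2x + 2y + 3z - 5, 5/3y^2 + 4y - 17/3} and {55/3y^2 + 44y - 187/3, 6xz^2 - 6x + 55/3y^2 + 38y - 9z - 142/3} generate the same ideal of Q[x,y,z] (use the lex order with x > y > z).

Yes, the ideals are equal.

For a fixed monomial order, each ideal has a unique reduced Gröbner basis; comparing bases decides equality.
Buchberger on the first generating set:
f_1 = -2xz^2 + 2x + 2y + 3z - 5, LT = xz^2.
f_2 = 5/3y^2 + 4y - 17/3, LT = y^2.

S(f_1,f_2): leading monomials are coprime, so the S-polynomial reduces to 0 (Buchberger's first criterion).
Every S-polynomial of the final basis reduces to 0, so we have a Gröbner basis.
Inter-reduce: drop elements whose leading term is divisible by another's, tail-reduce, and make monic.
Reduced Gröbner basis: {xz^2 - x - y - 3/2z + 5/2, y^2 + 12/5y - 17/5}.

Buchberger on the second generating set:
h_1 = 55/3y^2 + 44y - 187/3, LT = y^2.
h_2 = 6xz^2 - 6x + 55/3y^2 + 38y - 9z - 142/3, LT = xz^2.

S(h_1,h_2): leading monomials are coprime, so the S-polynomial reduces to 0 (Buchberger's first criterion).
Every S-polynomial of the final basis reduces to 0, so we have a Gröbner basis.
Inter-reduce: drop elements whose leading term is divisible by another's, tail-reduce, and make monic.
Reduced Gröbner basis: {xz^2 - x - y - 3/2z + 5/2, y^2 + 12/5y - 17/5}.

Same reduced basis, so the two generating sets span the same ideal.
The same test decides containment: I ⊆ J iff every generator of I reduces to 0 modulo a Gröbner basis of J.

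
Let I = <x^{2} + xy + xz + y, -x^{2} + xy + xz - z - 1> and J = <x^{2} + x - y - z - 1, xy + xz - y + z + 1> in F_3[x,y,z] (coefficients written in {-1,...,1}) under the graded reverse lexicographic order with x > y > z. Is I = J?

No, the ideals differ.

Since reduced Gröbner bases are canonical representatives of ideals under a given ordering, it suffices to compute and compare them.
Buchberger on the first generating set:
f_1 = x^{2} + xy + xz + y, LT = x^{2}.
f_2 = -x^{2} + xy + xz - z - 1, LT = x^{2}.

S(f_1,f_2): lcm = x^{2}. S = -xy - xz + y - z - 1.
  leading term xy: no divisor's leading term divides it; move -xy to the remainder.
  leading term xz: no divisor's leading term divides it; move -xz to the remainder.
  leading term y: no divisor's leading term divides it; move y to the remainder.
  leading term z: no divisor's leading term divides it; move -z to the remainder.
  leading term 1: no divisor's leading term divides it; move -1 to the remainder.
  remainder -xy - xz + y - z - 1 ≠ 0; add g_3 = -xy - xz + y - z - 1 to the basis.

S(f_1,g_3): lcm = x^{2}y. S = xy^{2} - x^{2}z + xyz + xy + y^{2} - xz - x.
  leading term xy^{2}: subtract (-y)·g_3 from xy^{2} - x^{2}z + xyz + xy + y^{2} - xz - x → -x^{2}z + xy - y^{2} - xz - yz - x - y
  leading term x^{2}z: subtract (-z)·f_1 from -x^{2}z + xy - y^{2} - xz - yz - x - y → xyz + xz^{2} + xy - y^{2} - xz - x - y
  leading term xyz: subtract (-z)·g_3 from xyz + xz^{2} + xy - y^{2} - xz - x - y → xy - y^{2} - xz + yz - z^{2} - x - y - z
  leading term xy: subtract (-1)·g_3 from xy - y^{2} - xz + yz - z^{2} - x - y - z → -y^{2} + xz + yz - z^{2} - x + z - 1
  leading term y^{2}: no divisor's leading term divides it; move -y^{2} to the remainder.
  leading term xz: no divisor's leading term divides it; move xz to the remainder.
  leading term yz: no divisor's leading term divides it; move yz to the remainder.
  leading term z^{2}: no divisor's leading term divides it; move -z^{2} to the remainder.
  leading term x: no divisor's leading term divides it; move -x to the remainder.
  leading term z: no divisor's leading term divides it; move z to the remainder.
  leading term 1: no divisor's leading term divides it; move -1 to the remainder.
  remainder -y^{2} + xz + yz - z^{2} - x + z - 1 ≠ 0; add g_4 = -y^{2} + xz + yz - z^{2} - x + z - 1 to the basis.

The other S-polynomials (S(f_2,g_3), S(f_1,g_4), S(f_2,g_4), S(g_3,g_4)) all reduce to 0 modulo the current basis, so we have a Gröbner basis.
Inter-reduce: drop elements whose leading term is divisible by another's, tail-reduce, and make monic.
Reduced Gröbner basis: {x^{2} - y - z - 1, xy + xz - y + z + 1, y^{2} - xz - yz + z^{2} + x - z + 1}.

Buchberger on the second generating set:
h_1 = x^{2} + x - y - z - 1, LT = x^{2}.
h_2 = xy + xz - y + z + 1, LT = xy.

S(h_1,h_2): lcm = x^{2}y. S = -x^{2}z - xy - y^{2} - xz - yz - x - y.
  leading term x^{2}z: subtract (-z)·h_1 from -x^{2}z - xy - y^{2} - xz - yz - x - y → -xy - y^{2} + yz - z^{2} - x - y - z
  leading term xy: subtract (-1)·h_2 from -xy - y^{2} + yz - z^{2} - x - y - z → -y^{2} + xz + yz - z^{2} - x + y + 1
  leading term y^{2}: no divisor's leading term divides it; move -y^{2} to the remainder.
  leading term xz: no divisor's leading term divides it; move xz to the remainder.
  leading term yz: no divisor's leading term divides it; move yz to the remainder.
  leading term z^{2}: no divisor's leading term divides it; move -z^{2} to the remainder.
  leading term x: no divisor's leading term divides it; move -x to the remainder.
  leading term y: no divisor's leading term divides it; move y to the remainder.
  leading term 1: no divisor's leading term divides it; move 1 to the remainder.
  remainder -y^{2} + xz + yz - z^{2} - x + y + 1 ≠ 0; add k_3 = -y^{2} + xz + yz - z^{2} - x + y + 1 to the basis.

The other S-polynomials (S(h_1,k_3), S(h_2,k_3)) all reduce to 0 modulo the current basis, so we have a Gröbner basis.
Inter-reduce: drop elements whose leading term is divisible by another's, tail-reduce, and make monic.
Reduced Gröbner basis: {x^{2} + x - y - z - 1, xy + xz - y + z + 1, y^{2} - xz - yz + z^{2} + x - y - 1}.

Since the reduced bases disagree, the two ideals are not the same.
The choice of monomial ordering does not affect the verdict — as long as both bases are computed under the same ordering, their equality decides ideal equality.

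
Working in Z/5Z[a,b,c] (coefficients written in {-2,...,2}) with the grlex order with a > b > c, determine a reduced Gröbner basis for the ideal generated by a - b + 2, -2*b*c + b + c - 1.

The reduced Gröbner basis is the canonical form of the ideal for this ordering.

f_1 = a - b + 2, LT = a.
f_2 = -2*b*c + b + c - 1, LT = b*c.

S(f_1,f_2): leading monomials are coprime, so the S-polynomial reduces to 0 (Buchberger's first criterion).
Every S-polynomial of the final basis reduces to 0, so we have a Gröbner basis.

G = {b*c + 2*b + 2*c - 2, a - b + 2}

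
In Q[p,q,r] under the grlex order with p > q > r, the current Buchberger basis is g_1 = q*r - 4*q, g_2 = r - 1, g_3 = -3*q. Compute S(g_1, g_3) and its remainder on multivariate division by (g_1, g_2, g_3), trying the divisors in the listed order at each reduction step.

S(g_1, g_3) = -4*q; remainder on division = 0.

lcm(LM(g_1), LM(g_3)) = q*r.
S = (lcm/LT(g_1))·g_1 − (lcm/LT(g_3))·g_3 = -4*q.
Reduce S modulo (g_1, g_2, g_3) in that order:
  leading term q: subtract (4/3)·g_3 from -4*q → 0
The remainder is 0, so this S-polynomial contributes no new basis element.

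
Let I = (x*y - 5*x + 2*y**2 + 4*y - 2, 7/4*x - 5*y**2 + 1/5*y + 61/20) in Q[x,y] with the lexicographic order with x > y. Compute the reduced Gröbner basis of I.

f_1 = x*y - 5*x + 2*y**2 + 4*y - 2, LT = x*y.
f_2 = 7/4*x - 5*y**2 + 1/5*y + 61/20, LT = x.

S(f_1,f_2): lcm = x*y. S = -5*x + 20/7*y**3 + 66/35*y**2 + 79/35*y - 2.
  leading term x: subtract (-20/7)·f_2 from -5*x + 20/7*y**3 + 66/35*y**2 + 79/35*y - 2 → 20/7*y**3 - 62/5*y**2 + 99/35*y + 47/7
  leading term y**3: no divisor's leading term divides it; move 20/7*y**3 to the remainder.
  leading term y**2: no divisor's leading term divides it; move -62/5*y**2 to the remainder.
  leading term y: no divisor's leading term divides it; move 99/35*y to the remainder.
  leading term 1: no divisor's leading term divides it; move 47/7 to the remainder.
  remainder 20/7*y**3 - 62/5*y**2 + 99/35*y + 47/7 ≠ 0; add g_3 = 20/7*y**3 - 62/5*y**2 + 99/35*y + 47/7 to the basis.

The other S-polynomials (S(f_1,g_3), S(f_2,g_3)) all reduce to 0 modulo the current basis, so we have a Gröbner basis.
Inter-reduce: drop elements whose leading term is divisible by another's, tail-reduce, and make monic.

G = {x - 20/7*y**2 + 4/35*y + 61/35, y**3 - 217/50*y**2 + 99/100*y + 47/20}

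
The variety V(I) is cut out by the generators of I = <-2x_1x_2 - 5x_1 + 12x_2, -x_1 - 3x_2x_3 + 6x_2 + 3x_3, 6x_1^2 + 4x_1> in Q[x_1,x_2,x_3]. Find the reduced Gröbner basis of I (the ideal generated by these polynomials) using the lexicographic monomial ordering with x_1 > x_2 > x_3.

G = {x_1 + 3x_3, x_2 + 9/8x_3, x_3^2 - 2/9x_3}

f_1 = -2x_1x_2 - 5x_1 + 12x_2, LT = x_1x_2.
f_2 = -x_1 - 3x_2x_3 + 6x_2 + 3x_3, LT = x_1.
f_3 = 6x_1^2 + 4x_1, LT = x_1^2.

S(f_1,f_2): lcm = x_1x_2. S = 5/2x_1 - 3x_2^2x_3 + 6x_2^2 + 3x_2x_3 - 6x_2.
  reduce S modulo (f_1, f_2, f_3):
  remainder -3x_2^2x_3 + 6x_2^2 - 9/2x_2x_3 + 9x_2 + 15/2x_3 ≠ 0; add g_4 = -3x_2^2x_3 + 6x_2^2 - 9/2x_2x_3 + 9x_2 + 15/2x_3 to the basis.

S(f_1,f_3): lcm = x_1^2x_2. S = 5/2x_1^2 - 20/3x_1x_2.
  reduce S modulo (f_1, f_2, f_3, g_4):
  remainder -315/4x_2x_3^2 + 175x_2x_3 - 75x_2 + 315/4x_3^2 - 125/2x_3 ≠ 0; add g_5 = -315/4x_2x_3^2 + 175x_2x_3 - 75x_2 + 315/4x_3^2 - 125/2x_3 to the basis.

S(f_2,f_3): lcm = x_1^2. S = 3x_1x_2x_3 - 6x_1x_2 - 3x_1x_3 - 2/3x_1.
  reduce S modulo (f_1, f_2, f_3, g_4, g_5):
  remainder -18x_2x_3 + 20x_2 + 18x_3 ≠ 0; add g_6 = -18x_2x_3 + 20x_2 + 18x_3 to the basis.

S(f_1,g_5): lcm = x_1x_2x_3^2. S = 20/9x_1x_2x_3 - 20/21x_1x_2 + 7/2x_1x_3^2 - 50/63x_1x_3 - 6x_2x_3^2.
  reduce S modulo (f_1, f_2, f_3, g_4, g_5, g_6):
  remainder 640/1323x_2 + 80/147x_3 ≠ 0; add g_7 = 640/1323x_2 + 80/147x_3 to the basis.

S(g_4,g_7): lcm = x_2^2x_3. S = -2x_2^2 - 9/8x_2x_3^2 + 3/2x_2x_3 - 3x_2 - 5/2x_3.
  reduce S modulo (f_1, f_2, f_3, g_4, g_5, g_6, g_7):
  remainder -9/8x_3^2 + 1/4x_3 ≠ 0; add g_8 = -9/8x_3^2 + 1/4x_3 to the basis.

The other S-polynomials (S(f_1,g_4), S(f_2,g_4), S(f_3,g_4), S(f_2,g_5), S(f_3,g_5), S(g_4,g_5), S(f_1,g_6), S(f_2,g_6), S(f_3,g_6), S(g_4,g_6), S(g_5,g_6), S(f_1,g_7), S(f_2,g_7), S(f_3,g_7), S(g_5,g_7), S(g_6,g_7), S(f_1,g_8), S(f_2,g_8), S(f_3,g_8), S(g_4,g_8), S(g_5,g_8), S(g_6,g_8), S(g_7,g_8)) all reduce to 0 modulo the current basis, so we have a Gröbner basis.
Inter-reduce: drop elements whose leading term is divisible by another's, tail-reduce, and make monic.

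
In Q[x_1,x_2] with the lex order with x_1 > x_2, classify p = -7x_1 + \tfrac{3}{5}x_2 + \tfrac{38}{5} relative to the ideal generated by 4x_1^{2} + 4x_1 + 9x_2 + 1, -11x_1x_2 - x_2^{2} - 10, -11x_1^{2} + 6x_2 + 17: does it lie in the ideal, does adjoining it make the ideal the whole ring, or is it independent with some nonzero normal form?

-7x_1 + \tfrac{3}{5}x_2 + \tfrac{38}{5} lies in I (it reduces to 0).

First compute the reduced Gröbner basis of I by Buchberger's algorithm.
f_1 = 4x_1^{2} + 4x_1 + 9x_2 + 1, LT = x_1^{2}.
f_2 = -11x_1x_2 - x_2^{2} - 10, LT = x_1x_2.
f_3 = -11x_1^{2} + 6x_2 + 17, LT = x_1^{2}.

S(f_1,f_2): lcm = x_1^{2}x_2. S = -\tfrac{1}{11}x_1x_2^{2} + x_1x_2 - \tfrac{10}{11}x_1 + \tfrac{9}{4}x_2^{2} + \tfrac{1}{4}x_2.
  reduce S modulo (f_1, f_2, f_3):
  remainder -\tfrac{10}{11}x_1 + \tfrac{1}{121}x_2^{3} + \tfrac{95}{44}x_2^{2} + \tfrac{161}{484}x_2 - \tfrac{10}{11} ≠ 0; add h_4 = -\tfrac{10}{11}x_1 + \tfrac{1}{121}x_2^{3} + \tfrac{95}{44}x_2^{2} + \tfrac{161}{484}x_2 - \tfrac{10}{11} to the basis.

S(f_1,f_3): lcm = x_1^{2}. S = x_1 + \tfrac{123}{44}x_2 + \tfrac{79}{44}.
  reduce S modulo (f_1, f_2, f_3, h_4):
  remainder \tfrac{1}{110}x_2^{3} + \tfrac{19}{8}x_2^{2} + \tfrac{1391}{440}x_2 + \tfrac{35}{44} ≠ 0; add h_5 = \tfrac{1}{110}x_2^{3} + \tfrac{19}{8}x_2^{2} + \tfrac{1391}{440}x_2 + \tfrac{35}{44} to the basis.

S(f_2,f_3): lcm = x_1^{2}x_2. S = \tfrac{1}{11}x_1x_2^{2} + \tfrac{10}{11}x_1 + \tfrac{6}{11}x_2^{2} + \tfrac{17}{11}x_2.
  reduce S modulo (f_1, f_2, f_3, h_4, h_5):
  remainder \tfrac{119}{44}x_2^{2} + \tfrac{79}{44}x_2 - \tfrac{10}{11} ≠ 0; add h_6 = \tfrac{119}{44}x_2^{2} + \tfrac{79}{44}x_2 - \tfrac{10}{11} to the basis.

S(f_2,h_5): lcm = x_1x_2^{3}. S = -\tfrac{1045}{4}x_1x_2^{2} - \tfrac{1391}{4}x_1x_2 - \tfrac{175}{2}x_1 + \tfrac{1}{11}x_2^{4} + \tfrac{10}{11}x_2^{2}.
  reduce S modulo (f_1, f_2, f_3, h_4, h_5, h_6):
  remainder \tfrac{4958955}{10472}x_2 + \tfrac{4958955}{10472} ≠ 0; add h_7 = \tfrac{4958955}{10472}x_2 + \tfrac{4958955}{10472} to the basis.

The other S-polynomials (S(f_1,h_4), S(f_2,h_4), S(f_3,h_4), S(f_1,h_5), S(f_3,h_5), S(h_4,h_5), S(f_1,h_6), S(f_2,h_6), S(f_3,h_6), S(h_4,h_6), S(h_5,h_6), S(f_1,h_7), S(f_2,h_7), S(f_3,h_7), S(h_4,h_7), S(h_5,h_7), S(h_6,h_7)) all reduce to 0 modulo the current basis, so we have a Gröbner basis.
Inter-reduce: drop elements whose leading term is divisible by another's, tail-reduce, and make monic.
Reduced Gröbner basis: {x_1 - 1, x_2 + 1}.
Label its elements g_1 = x_1 - 1, g_2 = x_2 + 1.

Reduce p = -7x_1 + \tfrac{3}{5}x_2 + \tfrac{38}{5} modulo G:
  leading term x_1: subtract (-7)·g_1 from -7x_1 + \tfrac{3}{5}x_2 + \tfrac{38}{5} → \tfrac{3}{5}x_2 + \tfrac{3}{5}
  leading term x_2: subtract (\tfrac{3}{5})·g_2 from \tfrac{3}{5}x_2 + \tfrac{3}{5} → 0
  normal form = 0.
Since the normal form is 0, p ∈ I.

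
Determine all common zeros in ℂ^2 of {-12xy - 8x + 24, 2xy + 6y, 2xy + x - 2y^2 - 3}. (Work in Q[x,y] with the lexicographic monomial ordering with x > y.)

Compute a lex Gröbner basis by Buchberger's algorithm.
f_1 = -12xy - 8x + 24, LT = xy.
f_2 = 2xy + 6y, LT = xy.
f_3 = 2xy + x - 2y^2 - 3, LT = xy.

S(f_1,f_2): lcm = xy. S = 2/3x - 3y - 2.
  reduce S modulo (f_1, f_2, f_3):
  remainder 2/3x - 3y - 2 ≠ 0; add h_4 = 2/3x - 3y - 2 to the basis.

S(f_1,f_3): lcm = xy. S = 1/6x + y^2 - 1/2.
  reduce S modulo (f_1, f_2, f_3, h_4):
  remainder y^2 + 3/4y ≠ 0; add h_5 = y^2 + 3/4y to the basis.

S(f_1,h_4): lcm = xy. S = 2/3x + 9/2y^2 + 3y - 2.
  reduce S modulo (f_1, f_2, f_3, h_4, h_5):
  remainder 21/8y ≠ 0; add h_6 = 21/8y to the basis.

The other S-polynomials (S(f_2,f_3), S(f_2,h_4), S(f_3,h_4), S(f_1,h_5), S(f_2,h_5), S(f_3,h_5), S(h_4,h_5), S(f_1,h_6), S(f_2,h_6), S(f_3,h_6), S(h_4,h_6), S(h_5,h_6)) all reduce to 0 modulo the current basis, so we have a Gröbner basis.
Inter-reduce: drop elements whose leading term is divisible by another's, tail-reduce, and make monic.
Reduced Gröbner basis: {x - 3, y}.

Since the basis is lex-ordered, y is univariate in y. Its roots are {0}. Back-substituting each root into the other basis elements fixes the other coordinates.
  y = 0: the earlier basis element becomes x - 3 = 0, giving x = 3 — point (3, 0).
A lex Gröbner basis triangularizes the system, enabling back-substitution.

{(3, 0)}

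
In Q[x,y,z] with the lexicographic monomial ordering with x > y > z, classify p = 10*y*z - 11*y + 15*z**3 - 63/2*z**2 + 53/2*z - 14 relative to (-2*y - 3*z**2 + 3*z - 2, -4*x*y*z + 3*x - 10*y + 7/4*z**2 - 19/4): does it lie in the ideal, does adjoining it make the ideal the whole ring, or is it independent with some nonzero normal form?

First compute the reduced Gröbner basis of I by Buchberger's algorithm.
f_1 = -2*y - 3*z**2 + 3*z - 2, LT = y.
f_2 = -4*x*y*z + 3*x - 10*y + 7/4*z**2 - 19/4, LT = x*y*z.

S(f_1,f_2): lcm = x*y*z. S = 3/2*x*z**3 - 3/2*x*z**2 + x*z + 3/4*x - 5/2*y + 7/16*z**2 - 19/16.
  reduce S modulo (f_1, f_2):
  remainder 3/2*x*z**3 - 3/2*x*z**2 + x*z + 3/4*x + 67/16*z**2 - 15/4*z + 21/16 ≠ 0; add h_3 = 3/2*x*z**3 - 3/2*x*z**2 + x*z + 3/4*x + 67/16*z**2 - 15/4*z + 21/16 to the basis.

The other S-polynomials (S(f_1,h_3), S(f_2,h_3)) all reduce to 0 modulo the current basis, so we have a Gröbner basis.
Inter-reduce: drop elements whose leading term is divisible by another's, tail-reduce, and make monic.
Reduced Gröbner basis: {x*z**3 - x*z**2 + 2/3*x*z + 1/2*x + 67/24*z**2 - 5/2*z + 7/8, y + 3/2*z**2 - 3/2*z + 1}.
Label its elements g_1 = x*z**3 - x*z**2 + 2/3*x*z + 1/2*x + 67/24*z**2 - 5/2*z + 7/8, g_2 = y + 3/2*z**2 - 3/2*z + 1.

Reduce p = 10*y*z - 11*y + 15*z**3 - 63/2*z**2 + 53/2*z - 14 modulo G:
  leading term y*z: subtract (10*z)·g_2 from 10*y*z - 11*y + 15*z**3 - 63/2*z**2 + 53/2*z - 14 → -11*y - 33/2*z**2 + 33/2*z - 14
  leading term y: subtract (-11)·g_2 from -11*y - 33/2*z**2 + 33/2*z - 14 → -3
  leading term 1: no divisor's leading term divides it; move -3 to the remainder.
  normal form = -3.
The normal form is nonzero, so p ∉ I. Since p minus its normal form lies in I, I + (p) = I + (r) where r = -3; decide whether this ideal is the whole ring.
Here r = -3 is a nonzero constant, hence a unit: 1 ∈ I + (p), the Gröbner basis of I + (p) is {1}, and the enlarged system has no common solution — adjoining p is inconsistent.

Adjoining 10*y*z - 11*y + 15*z**3 - 63/2*z**2 + 53/2*z - 14 makes the ideal the whole ring: the system is inconsistent.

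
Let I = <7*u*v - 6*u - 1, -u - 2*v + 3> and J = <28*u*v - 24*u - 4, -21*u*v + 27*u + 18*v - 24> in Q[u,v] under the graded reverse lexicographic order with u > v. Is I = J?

Yes, the ideals are equal.

Two ideals are equal iff their reduced Gröbner bases coincide (the reduced basis is unique for a fixed ordering).
Buchberger on the first generating set:
f_1 = 7*u*v - 6*u - 1, LT = u*v.
f_2 = -u - 2*v + 3, LT = u.

S(f_1,f_2): lcm = u*v. S = -2*v**2 - 6/7*u + 3*v - 1/7.
  leading term v**2: no divisor's leading term divides it; move -2*v**2 to the remainder.
  leading term u: subtract (6/7)·f_2 from -6/7*u + 3*v - 1/7 → 33/7*v - 19/7
  leading term v: no divisor's leading term divides it; move 33/7*v to the remainder.
  leading term 1: no divisor's leading term divides it; move -19/7 to the remainder.
  remainder -2*v**2 + 33/7*v - 19/7 ≠ 0; add g_3 = -2*v**2 + 33/7*v - 19/7 to the basis.

The other S-polynomials (S(f_1,g_3), S(f_2,g_3)) all reduce to 0 modulo the current basis, so we have a Gröbner basis.
Inter-reduce: drop elements whose leading term is divisible by another's, tail-reduce, and make monic.
Reduced Gröbner basis: {v**2 - 33/14*v + 19/14, u + 2*v - 3}.

Buchberger on the second generating set:
h_1 = 28*u*v - 24*u - 4, LT = u*v.
h_2 = -21*u*v + 27*u + 18*v - 24, LT = u*v.

S(h_1,h_2): lcm = u*v. S = 3/7*u + 6/7*v - 9/7.
  leading term u: no divisor's leading term divides it; move 3/7*u to the remainder.
  leading term v: no divisor's leading term divides it; move 6/7*v to the remainder.
  leading term 1: no divisor's leading term divides it; move -9/7 to the remainder.
  remainder 3/7*u + 6/7*v - 9/7 ≠ 0; add k_3 = 3/7*u + 6/7*v - 9/7 to the basis.

S(h_1,k_3): lcm = u*v. S = -2*v**2 - 6/7*u + 3*v - 1/7.
  leading term v**2: no divisor's leading term divides it; move -2*v**2 to the remainder.
  leading term u: subtract (-2)·k_3 from -6/7*u + 3*v - 1/7 → 33/7*v - 19/7
  leading term v: no divisor's leading term divides it; move 33/7*v to the remainder.
  leading term 1: no divisor's leading term divides it; move -19/7 to the remainder.
  remainder -2*v**2 + 33/7*v - 19/7 ≠ 0; add k_4 = -2*v**2 + 33/7*v - 19/7 to the basis.

The other S-polynomials (S(h_2,k_3), S(h_1,k_4), S(h_2,k_4), S(k_3,k_4)) all reduce to 0 modulo the current basis, so we have a Gröbner basis.
Inter-reduce: drop elements whose leading term is divisible by another's, tail-reduce, and make monic.
Reduced Gröbner basis: {v**2 - 33/14*v + 19/14, u + 2*v - 3}.

Same reduced basis, so the two generating sets span the same ideal.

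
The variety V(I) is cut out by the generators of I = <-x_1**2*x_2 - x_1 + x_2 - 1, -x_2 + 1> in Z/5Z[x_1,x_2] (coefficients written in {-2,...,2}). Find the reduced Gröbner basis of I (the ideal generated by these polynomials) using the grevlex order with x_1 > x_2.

G = {x_1**2 + x_1, x_2 - 1}

The reduced Gröbner basis is the canonical form of the ideal for this ordering.

f_1 = -x_1**2*x_2 - x_1 + x_2 - 1, LT = x_1**2*x_2.
f_2 = -x_2 + 1, LT = x_2.

S(f_1,f_2): lcm = x_1**2*x_2. S = x_1**2 + x_1 - x_2 + 1.
  reduce S modulo (f_1, f_2):
  remainder x_1**2 + x_1 ≠ 0; add g_3 = x_1**2 + x_1 to the basis.

The other S-polynomials (S(f_1,g_3), S(f_2,g_3)) all reduce to 0 modulo the current basis, so we have a Gröbner basis.
Inter-reduce: drop elements whose leading term is divisible by another's, tail-reduce, and make monic.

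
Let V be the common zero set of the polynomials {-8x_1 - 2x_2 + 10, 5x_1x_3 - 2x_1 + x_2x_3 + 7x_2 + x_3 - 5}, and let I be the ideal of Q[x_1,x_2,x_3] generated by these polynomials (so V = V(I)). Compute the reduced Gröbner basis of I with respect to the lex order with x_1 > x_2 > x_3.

Buchberger's algorithm terminates because the ascending chain of leading-term ideals stabilizes.

f_1 = -8x_1 - 2x_2 + 10, LT = x_1.
f_2 = 5x_1x_3 - 2x_1 + x_2x_3 + 7x_2 + x_3 - 5, LT = x_1x_3.

S(f_1,f_2): lcm = x_1x_3. S = 2/5x_1 + 1/20x_2x_3 - 7/5x_2 - 29/20x_3 + 1.
  reduce S modulo (f_1, f_2):
  remainder 1/20x_2x_3 - 3/2x_2 - 29/20x_3 + 3/2 ≠ 0; add g_3 = 1/20x_2x_3 - 3/2x_2 - 29/20x_3 + 3/2 to the basis.

The other S-polynomials (S(f_1,g_3), S(f_2,g_3)) all reduce to 0 modulo the current basis, so we have a Gröbner basis.
Inter-reduce: drop elements whose leading term is divisible by another's, tail-reduce, and make monic.

G = {x_1 + 1/4x_2 - 5/4, x_2x_3 - 30x_2 - 29x_3 + 30}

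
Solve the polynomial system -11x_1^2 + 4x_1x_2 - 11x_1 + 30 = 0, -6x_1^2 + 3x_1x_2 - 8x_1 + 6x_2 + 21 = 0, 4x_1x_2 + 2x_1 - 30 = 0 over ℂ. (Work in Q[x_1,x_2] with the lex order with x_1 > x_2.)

{(-3, -3)}

Compute a lex Gröbner basis by Buchberger's algorithm.
f_1 = -11x_1^2 + 4x_1x_2 - 11x_1 + 30, LT = x_1^2.
f_2 = -6x_1^2 + 3x_1x_2 - 8x_1 + 6x_2 + 21, LT = x_1^2.
f_3 = 4x_1x_2 + 2x_1 - 30, LT = x_1x_2.

S(f_1,f_2): lcm = x_1^2. S = 3/22x_1x_2 - 1/3x_1 + x_2 + 17/22.
  leading term x_1x_2: subtract (3/88)·f_3 from 3/22x_1x_2 - 1/3x_1 + x_2 + 17/22 → -53/132x_1 + x_2 + 79/44
  leading term x_1: no divisor's leading term divides it; move -53/132x_1 to the remainder.
  leading term x_2: no divisor's leading term divides it; move x_2 to the remainder.
  leading term 1: no divisor's leading term divides it; move 79/44 to the remainder.
  remainder -53/132x_1 + x_2 + 79/44 ≠ 0; add h_4 = -53/132x_1 + x_2 + 79/44 to the basis.

S(f_1,f_3): lcm = x_1^2x_2. S = -1/2x_1^2 - 4/11x_1x_2^2 + x_1x_2 + 15/2x_1 - 30/11x_2.
  leading term x_1^2: subtract (1/22)·f_1 from -1/2x_1^2 - 4/11x_1x_2^2 + x_1x_2 + 15/2x_1 - 30/11x_2 → -4/11x_1x_2^2 + 9/11x_1x_2 + 8x_1 - 30/11x_2 - 15/11
  leading term x_1x_2^2: subtract (-1/11x_2)·f_3 from -4/11x_1x_2^2 + 9/11x_1x_2 + 8x_1 - 30/11x_2 - 15/11 → x_1x_2 + 8x_1 - 60/11x_2 - 15/11
  leading term x_1x_2: subtract (1/4)·f_3 from x_1x_2 + 8x_1 - 60/11x_2 - 15/11 → 15/2x_1 - 60/11x_2 + 135/22
  leading term x_1: subtract (-990/53)·h_4 from 15/2x_1 - 60/11x_2 + 135/22 → 7710/583x_2 + 23130/583
  leading term x_2: no divisor's leading term divides it; move 7710/583x_2 to the remainder.
  leading term 1: no divisor's leading term divides it; move 23130/583 to the remainder.
  remainder 7710/583x_2 + 23130/583 ≠ 0; add h_5 = 7710/583x_2 + 23130/583 to the basis.

The other S-polynomials (S(f_2,f_3), S(f_1,h_4), S(f_2,h_4), S(f_3,h_4), S(f_1,h_5), S(f_2,h_5), S(f_3,h_5), S(h_4,h_5)) all reduce to 0 modulo the current basis, so we have a Gröbner basis.
Inter-reduce: drop elements whose leading term is divisible by another's, tail-reduce, and make monic.
Reduced Gröbner basis: {x_1 + 3, x_2 + 3}.

Elimination: the polynomial x_2 + 3 lies in the elimination ideal for x_2, so x_2 ∈ {-3}. For each such x_2, the remaining basis elements (now univariate) give the rest of the solution.
  x_2 = -3: the earlier basis element becomes x_1 + 3 = 0, giving x_1 = -3 — point (-3, -3).
Check: every point annihilates each of the original generators.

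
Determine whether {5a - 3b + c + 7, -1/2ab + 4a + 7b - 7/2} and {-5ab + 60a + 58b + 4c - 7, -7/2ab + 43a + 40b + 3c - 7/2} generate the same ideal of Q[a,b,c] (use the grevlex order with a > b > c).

Yes, the ideals are equal.

Since reduced Gröbner bases are canonical representatives of ideals under a given ordering, it suffices to compute and compare them.
Buchberger on the first generating set:
f_1 = 5a - 3b + c + 7, LT = a.
f_2 = -1/2ab + 4a + 7b - 7/2, LT = ab.

S(f_1,f_2): lcm = ab. S = -3/5b^2 + 1/5bc + 8a + 77/5b - 7.
  leading term b^2: no divisor's leading term divides it; move -3/5b^2 to the remainder.
  leading term bc: no divisor's leading term divides it; move 1/5bc to the remainder.
  leading term a: subtract (8/5)·f_1 from 8a + 77/5b - 7 → 101/5b - 8/5c - 91/5
  leading term b: no divisor's leading term divides it; move 101/5b to the remainder.
  leading term c: no divisor's leading term divides it; move -8/5c to the remainder.
  leading term 1: no divisor's leading term divides it; move -91/5 to the remainder.
  remainder -3/5b^2 + 1/5bc + 101/5b - 8/5c - 91/5 ≠ 0; add g_3 = -3/5b^2 + 1/5bc + 101/5b - 8/5c - 91/5 to the basis.

The other S-polynomials (S(f_1,g_3), S(f_2,g_3)) all reduce to 0 modulo the current basis, so we have a Gröbner basis.
Inter-reduce: drop elements whose leading term is divisible by another's, tail-reduce, and make monic.
Reduced Gröbner basis: {b^2 - 1/3bc - 101/3b + 8/3c + 91/3, a - 3/5b + 1/5c + 7/5}.

Buchberger on the second generating set:
h_1 = -5ab + 60a + 58b + 4c - 7, LT = ab.
h_2 = -7/2ab + 43a + 40b + 3c - 7/2, LT = ab.

S(h_1,h_2): lcm = ab. S = 2/7a - 6/35b + 2/35c + 2/5.
  leading term a: no divisor's leading term divides it; move 2/7a to the remainder.
  leading term b: no divisor's leading term divides it; move -6/35b to the remainder.
  leading term c: no divisor's leading term divides it; move 2/35c to the remainder.
  leading term 1: no divisor's leading term divides it; move 2/5 to the remainder.
  remainder 2/7a - 6/35b + 2/35c + 2/5 ≠ 0; add k_3 = 2/7a - 6/35b + 2/35c + 2/5 to the basis.

S(h_1,k_3): lcm = ab. S = 3/5b^2 - 1/5bc - 12a - 13b - 4/5c + 7/5.
  leading term b^2: no divisor's leading term divides it; move 3/5b^2 to the remainder.
  leading term bc: no divisor's leading term divides it; move -1/5bc to the remainder.
  leading term a: subtract (-42)·k_3 from -12a - 13b - 4/5c + 7/5 → -101/5b + 8/5c + 91/5
  leading term b: no divisor's leading term divides it; move -101/5b to the remainder.
  leading term c: no divisor's leading term divides it; move 8/5c to the remainder.
  leading term 1: no divisor's leading term divides it; move 91/5 to the remainder.
  remainder 3/5b^2 - 1/5bc - 101/5b + 8/5c + 91/5 ≠ 0; add k_4 = 3/5b^2 - 1/5bc - 101/5b + 8/5c + 91/5 to the basis.

The other S-polynomials (S(h_2,k_3), S(h_1,k_4), S(h_2,k_4), S(k_3,k_4)) all reduce to 0 modulo the current basis, so we have a Gröbner basis.
Inter-reduce: drop elements whose leading term is divisible by another's, tail-reduce, and make monic.
Reduced Gröbner basis: {b^2 - 1/3bc - 101/3b + 8/3c + 91/3, a - 3/5b + 1/5c + 7/5}.

The two bases agree; hence the ideals are identical.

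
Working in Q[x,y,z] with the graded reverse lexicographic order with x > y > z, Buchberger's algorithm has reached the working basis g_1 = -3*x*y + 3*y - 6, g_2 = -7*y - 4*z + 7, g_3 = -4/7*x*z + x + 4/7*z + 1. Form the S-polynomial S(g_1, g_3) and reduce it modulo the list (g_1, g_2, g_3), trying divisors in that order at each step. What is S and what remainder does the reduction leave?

S(g_1, g_3) = 7/4*x*y + 7/4*y + 2*z; remainder on division = 0.

lcm(LM(g_1), LM(g_3)) = x*y*z.
S = (lcm/LT(g_1))·g_1 − (lcm/LT(g_3))·g_3 = 7/4*x*y + 7/4*y + 2*z.
Reduce S modulo (g_1, g_2, g_3) in that order:
  leading term x*y: subtract (-7/12)·g_1 from 7/4*x*y + 7/4*y + 2*z → 7/2*y + 2*z - 7/2
  leading term y: subtract (-1/2)·g_2 from 7/2*y + 2*z - 7/2 → 0
The remainder is 0, so this S-polynomial contributes no new basis element.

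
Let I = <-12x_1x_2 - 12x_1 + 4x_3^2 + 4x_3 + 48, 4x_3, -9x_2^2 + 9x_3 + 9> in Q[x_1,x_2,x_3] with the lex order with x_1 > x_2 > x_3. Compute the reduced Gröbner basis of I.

G = {x_1 - 2, x_2 - 1, x_3}

f_1 = -12x_1x_2 - 12x_1 + 4x_3^2 + 4x_3 + 48, LT = x_1x_2.
f_2 = 4x_3, LT = x_3.
f_3 = -9x_2^2 + 9x_3 + 9, LT = x_2^2.

S(f_1,f_3): lcm = x_1x_2^2. S = x_1x_2 + x_1x_3 + x_1 - 1/3x_2x_3^2 - 1/3x_2x_3 - 4x_2.
  leading term x_1x_2: subtract (-1/12)·f_1 from x_1x_2 + x_1x_3 + x_1 - 1/3x_2x_3^2 - 1/3x_2x_3 - 4x_2 → x_1x_3 - 1/3x_2x_3^2 - 1/3x_2x_3 - 4x_2 + 1/3x_3^2 + 1/3x_3 + 4
  leading term x_1x_3: subtract (1/4x_1)·f_2 from x_1x_3 - 1/3x_2x_3^2 - 1/3x_2x_3 - 4x_2 + 1/3x_3^2 + 1/3x_3 + 4 → -1/3x_2x_3^2 - 1/3x_2x_3 - 4x_2 + 1/3x_3^2 + 1/3x_3 + 4
  leading term x_2x_3^2: subtract (-1/12x_2x_3)·f_2 from -1/3x_2x_3^2 - 1/3x_2x_3 - 4x_2 + 1/3x_3^2 + 1/3x_3 + 4 → -1/3x_2x_3 - 4x_2 + 1/3x_3^2 + 1/3x_3 + 4
  leading term x_2x_3: subtract (-1/12x_2)·f_2 from -1/3x_2x_3 - 4x_2 + 1/3x_3^2 + 1/3x_3 + 4 → -4x_2 + 1/3x_3^2 + 1/3x_3 + 4
  leading term x_2: no divisor's leading term divides it; move -4x_2 to the remainder.
  leading term x_3^2: subtract (1/12x_3)·f_2 from 1/3x_3^2 + 1/3x_3 + 4 → 1/3x_3 + 4
  leading term x_3: subtract (1/12)·f_2 from 1/3x_3 + 4 → 4
  leading term 1: no divisor's leading term divides it; move 4 to the remainder.
  remainder -4x_2 + 4 ≠ 0; add g_4 = -4x_2 + 4 to the basis.

S(f_1,g_4): lcm = x_1x_2. S = 2x_1 - 1/3x_3^2 - 1/3x_3 - 4.
  leading term x_1: no divisor's leading term divides it; move 2x_1 to the remainder.
  leading term x_3^2: subtract (-1/12x_3)·f_2 from -1/3x_3^2 - 1/3x_3 - 4 → -1/3x_3 - 4
  leading term x_3: subtract (-1/12)·f_2 from -1/3x_3 - 4 → -4
  leading term 1: no divisor's leading term divides it; move -4 to the remainder.
  remainder 2x_1 - 4 ≠ 0; add g_5 = 2x_1 - 4 to the basis.

The other S-polynomials (S(f_1,f_2), S(f_2,f_3), S(f_2,g_4), S(f_3,g_4), S(f_1,g_5), S(f_2,g_5), S(f_3,g_5), S(g_4,g_5)) all reduce to 0 modulo the current basis, so we have a Gröbner basis.
Inter-reduce: drop elements whose leading term is divisible by another's, tail-reduce, and make monic.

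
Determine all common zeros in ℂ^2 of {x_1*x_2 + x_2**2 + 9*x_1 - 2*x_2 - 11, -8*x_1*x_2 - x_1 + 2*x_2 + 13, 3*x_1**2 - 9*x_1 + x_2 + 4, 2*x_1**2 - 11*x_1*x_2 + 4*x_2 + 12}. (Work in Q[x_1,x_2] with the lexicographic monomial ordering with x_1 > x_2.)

Compute a lex Gröbner basis by Buchberger's algorithm.
f_1 = x_1*x_2 + 9*x_1 + x_2**2 - 2*x_2 - 11, LT = x_1*x_2.
f_2 = -8*x_1*x_2 - x_1 + 2*x_2 + 13, LT = x_1*x_2.
f_3 = 3*x_1**2 - 9*x_1 + x_2 + 4, LT = x_1**2.
f_4 = 2*x_1**2 - 11*x_1*x_2 + 4*x_2 + 12, LT = x_1**2.

S(f_1,f_2): lcm = x_1*x_2. S = 71/8*x_1 + x_2**2 - 7/4*x_2 - 75/8.
  leading term x_1: no divisor's leading term divides it; move 71/8*x_1 to the remainder.
  leading term x_2**2: no divisor's leading term divides it; move x_2**2 to the remainder.
  leading term x_2: no divisor's leading term divides it; move -7/4*x_2 to the remainder.
  leading term 1: no divisor's leading term divides it; move -75/8 to the remainder.
  remainder 71/8*x_1 + x_2**2 - 7/4*x_2 - 75/8 ≠ 0; add h_5 = 71/8*x_1 + x_2**2 - 7/4*x_2 - 75/8 to the basis.

S(f_1,f_3): lcm = x_1**2*x_2. S = 9*x_1**2 + x_1*x_2**2 + x_1*x_2 - 11*x_1 - 1/3*x_2**2 - 4/3*x_2.
  leading term x_1**2: subtract (3)·f_3 from 9*x_1**2 + x_1*x_2**2 + x_1*x_2 - 11*x_1 - 1/3*x_2**2 - 4/3*x_2 → x_1*x_2**2 + x_1*x_2 + 16*x_1 - 1/3*x_2**2 - 13/3*x_2 - 12
  leading term x_1*x_2**2: subtract (x_2)·f_1 from x_1*x_2**2 + x_1*x_2 + 16*x_1 - 1/3*x_2**2 - 13/3*x_2 - 12 → -8*x_1*x_2 + 16*x_1 - x_2**3 + 5/3*x_2**2 + 20/3*x_2 - 12
  leading term x_1*x_2: subtract (-8)·f_1 from -8*x_1*x_2 + 16*x_1 - x_2**3 + 5/3*x_2**2 + 20/3*x_2 - 12 → 88*x_1 - x_2**3 + 29/3*x_2**2 - 28/3*x_2 - 100
  leading term x_1: subtract (704/71)·h_5 from 88*x_1 - x_2**3 + 29/3*x_2**2 - 28/3*x_2 - 100 → -x_2**3 - 53/213*x_2**2 + 1708/213*x_2 - 500/71
  leading term x_2**3: no divisor's leading term divides it; move -x_2**3 to the remainder.
  leading term x_2**2: no divisor's leading term divides it; move -53/213*x_2**2 to the remainder.
  leading term x_2: no divisor's leading term divides it; move 1708/213*x_2 to the remainder.
  leading term 1: no divisor's leading term divides it; move -500/71 to the remainder.
  remainder -x_2**3 - 53/213*x_2**2 + 1708/213*x_2 - 500/71 ≠ 0; add h_6 = -x_2**3 - 53/213*x_2**2 + 1708/213*x_2 - 500/71 to the basis.

S(f_1,f_4): lcm = x_1**2*x_2. S = 9*x_1**2 + 13/2*x_1*x_2**2 - 2*x_1*x_2 - 11*x_1 - 2*x_2**2 - 6*x_2.
  leading term x_1**2: subtract (3)·f_3 from 9*x_1**2 + 13/2*x_1*x_2**2 - 2*x_1*x_2 - 11*x_1 - 2*x_2**2 - 6*x_2 → 13/2*x_1*x_2**2 - 2*x_1*x_2 + 16*x_1 - 2*x_2**2 - 9*x_2 - 12
  leading term x_1*x_2**2: subtract (13/2*x_2)·f_1 from 13/2*x_1*x_2**2 - 2*x_1*x_2 + 16*x_1 - 2*x_2**2 - 9*x_2 - 12 → -121/2*x_1*x_2 + 16*x_1 - 13/2*x_2**3 + 11*x_2**2 + 125/2*x_2 - 12
  leading term x_1*x_2: subtract (-121/2)·f_1 from -121/2*x_1*x_2 + 16*x_1 - 13/2*x_2**3 + 11*x_2**2 + 125/2*x_2 - 12 → 1121/2*x_1 - 13/2*x_2**3 + 143/2*x_2**2 - 117/2*x_2 - 1355/2
  leading term x_1: subtract (4484/71)·h_5 from 1121/2*x_1 - 13/2*x_2**3 + 143/2*x_2**2 - 117/2*x_2 - 1355/2 → -13/2*x_2**3 + 1185/142*x_2**2 + 7387/142*x_2 - 6065/71
  leading term x_2**3: subtract (13/2)·h_6 from -13/2*x_2**3 + 1185/142*x_2**2 + 7387/142*x_2 - 6065/71 → 2122/213*x_2**2 - 43/426*x_2 - 2815/71
  leading term x_2**2: no divisor's leading term divides it; move 2122/213*x_2**2 to the remainder.
  leading term x_2: no divisor's leading term divides it; move -43/426*x_2 to the remainder.
  leading term 1: no divisor's leading term divides it; move -2815/71 to the remainder.
  remainder 2122/213*x_2**2 - 43/426*x_2 - 2815/71 ≠ 0; add h_7 = 2122/213*x_2**2 - 43/426*x_2 - 2815/71 to the basis.

S(f_2,f_3): lcm = x_1**2*x_2. S = 1/8*x_1**2 + 11/4*x_1*x_2 - 13/8*x_1 - 1/3*x_2**2 - 4/3*x_2.
  leading term x_1**2: subtract (1/24)·f_3 from 1/8*x_1**2 + 11/4*x_1*x_2 - 13/8*x_1 - 1/3*x_2**2 - 4/3*x_2 → 11/4*x_1*x_2 - 5/4*x_1 - 1/3*x_2**2 - 11/8*x_2 - 1/6
  leading term x_1*x_2: subtract (11/4)·f_1 from 11/4*x_1*x_2 - 5/4*x_1 - 1/3*x_2**2 - 11/8*x_2 - 1/6 → -26*x_1 - 37/12*x_2**2 + 33/8*x_2 + 361/12
  leading term x_1: subtract (-208/71)·h_5 from -26*x_1 - 37/12*x_2**2 + 33/8*x_2 + 361/12 → -131/852*x_2**2 - 569/568*x_2 + 2231/852
  leading term x_2**2: subtract (-131/8488)·h_7 from -131/852*x_2**2 - 569/568*x_2 + 2231/852 → -51097/50928*x_2 + 51097/25464
  leading term x_2: no divisor's leading term divides it; move -51097/50928*x_2 to the remainder.
  leading term 1: no divisor's leading term divides it; move 51097/25464 to the remainder.
  remainder -51097/50928*x_2 + 51097/25464 ≠ 0; add h_8 = -51097/50928*x_2 + 51097/25464 to the basis.

The other S-polynomials (S(f_2,f_4), S(f_3,f_4), S(f_1,h_5), S(f_2,h_5), S(f_3,h_5), S(f_4,h_5), S(f_1,h_6), S(f_2,h_6), S(f_3,h_6), S(f_4,h_6), S(h_5,h_6), S(f_1,h_7), S(f_2,h_7), S(f_3,h_7), S(f_4,h_7), S(h_5,h_7), S(h_6,h_7), S(f_1,h_8), S(f_2,h_8), S(f_3,h_8), S(f_4,h_8), S(h_5,h_8), S(h_6,h_8), S(h_7,h_8)) all reduce to 0 modulo the current basis, so we have a Gröbner basis.
Inter-reduce: drop elements whose leading term is divisible by another's, tail-reduce, and make monic.
Reduced Gröbner basis: {x_1 - 1, x_2 - 2}.

The lex basis is triangular: the last element involves only x_2. Solving x_2 - 2 = 0 gives x_2 ∈ {2}; substituting each value into the earlier elements determines the remaining variables.
  x_2 = 2: the earlier basis element becomes x_1 - 1 = 0, giving x_1 = 1 — point (1, 2).
Check: every point annihilates each of the original generators.

{(1, 2)}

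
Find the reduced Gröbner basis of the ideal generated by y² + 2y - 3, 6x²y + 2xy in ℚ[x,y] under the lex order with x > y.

f_1 = y² + 2y - 3, LT = y².
f_2 = 6x²y + 2xy, LT = x²y.

S(f_1,f_2): lcm = x²y². S = 2x²y - 3x² - ⅓xy².
  leading term x²y: subtract (⅓)·f_2 from 2x²y - 3x² - ⅓xy² → -3x² - ⅓xy² - ⅔xy
  leading term x²: no divisor's leading term divides it; move -3x² to the remainder.
  leading term xy²: subtract (-⅓x)·f_1 from -⅓xy² - ⅔xy → -x
  leading term x: no divisor's leading term divides it; move -x to the remainder.
  remainder -3x² - x ≠ 0; add g_3 = -3x² - x to the basis.

The other S-polynomials (S(f_1,g_3), S(f_2,g_3)) all reduce to 0 modulo the current basis, so we have a Gröbner basis.
Inter-reduce: drop elements whose leading term is divisible by another's, tail-reduce, and make monic.

G = {x² + ⅓x, y² + 2y - 3}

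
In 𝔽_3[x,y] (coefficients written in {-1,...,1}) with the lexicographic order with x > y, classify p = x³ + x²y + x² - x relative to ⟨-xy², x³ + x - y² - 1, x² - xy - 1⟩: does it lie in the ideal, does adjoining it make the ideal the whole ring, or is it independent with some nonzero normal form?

Adjoining x³ + x²y + x² - x makes the ideal the whole ring: the system is inconsistent.

First compute the reduced Gröbner basis of I by Buchberger's algorithm.
f_1 = -xy², LT = xy².
f_2 = x³ + x - y² - 1, LT = x³.
f_3 = x² - xy - 1, LT = x².

S(f_1,f_2): lcm = x³y². S = -xy² + y⁴ + y².
  leading term xy²: subtract (1)·f_1 from -xy² + y⁴ + y² → y⁴ + y²
  leading term y⁴: no divisor's leading term divides it; move y⁴ to the remainder.
  leading term y²: no divisor's leading term divides it; move y² to the remainder.
  remainder y⁴ + y² ≠ 0; add h_4 = y⁴ + y² to the basis.

S(f_1,f_3): lcm = x²y². S = xy³ + y².
  leading term xy³: subtract (-y)·f_1 from xy³ + y² → y²
  leading term y²: no divisor's leading term divides it; move y² to the remainder.
  remainder y² ≠ 0; add h_5 = y² to the basis.

S(f_2,f_3): lcm = x³. S = x²y - x - y² - 1.
  leading term x²y: subtract (y)·f_3 from x²y - x - y² - 1 → xy² - x - y² + y - 1
  leading term xy²: subtract (-1)·f_1 from xy² - x - y² + y - 1 → -x - y² + y - 1
  leading term x: no divisor's leading term divides it; move -x to the remainder.
  leading term y²: subtract (-1)·h_5 from -y² + y - 1 → y - 1
  leading term y: no divisor's leading term divides it; move y to the remainder.
  leading term 1: no divisor's leading term divides it; move -1 to the remainder.
  remainder -x + y - 1 ≠ 0; add h_6 = -x + y - 1 to the basis.

S(f_1,h_4): lcm = xy⁴. S = -xy².
  leading term xy²: subtract (1)·f_1 from -xy² → 0
  remainder 0.

S(f_2,h_4): leading monomials are coprime, so the S-polynomial reduces to 0 (Buchberger's first criterion).
S(f_3,h_4): leading monomials are coprime, so the S-polynomial reduces to 0 (Buchberger's first criterion).
S(f_1,h_5): lcm = xy². S = 0.
  remainder 0.

S(f_2,h_5): leading monomials are coprime, so the S-polynomial reduces to 0 (Buchberger's first criterion).
S(f_3,h_5): leading monomials are coprime, so the S-polynomial reduces to 0 (Buchberger's first criterion).
S(h_4,h_5): lcm = y⁴. S = y².
  leading term y²: subtract (1)·h_5 from y² → 0
  remainder 0.

S(f_1,h_6): lcm = xy². S = y³ - y².
  leading term y³: subtract (y)·h_5 from y³ - y² → -y²
  leading term y²: subtract (-1)·h_5 from -y² → 0
  remainder 0.

S(f_2,h_6): lcm = x³. S = x²y - x² + x - y² - 1.
  leading term x²y: subtract (y)·f_3 from x²y - x² + x - y² - 1 → -x² + xy² + x - y² + y - 1
  leading term x²: subtract (-1)·f_3 from -x² + xy² + x - y² + y - 1 → xy² - xy + x - y² + y + 1
  leading term xy²: subtract (-1)·f_1 from xy² - xy + x - y² + y + 1 → -xy + x - y² + y + 1
  leading term xy: subtract (y)·h_6 from -xy + x - y² + y + 1 → x + y² - y + 1
  leading term x: subtract (-1)·h_6 from x + y² - y + 1 → y²
  leading term y²: subtract (1)·h_5 from y² → 0
  remainder 0.

S(f_3,h_6): lcm = x². S = -x - 1.
  leading term x: subtract (1)·h_6 from -x - 1 → -y
  leading term y: no divisor's leading term divides it; move -y to the remainder.
  remainder -y ≠ 0; add h_7 = -y to the basis.

S(h_4,h_6): leading monomials are coprime, so the S-polynomial reduces to 0 (Buchberger's first criterion).
S(h_5,h_6): leading monomials are coprime, so the S-polynomial reduces to 0 (Buchberger's first criterion).
S(f_1,h_7): lcm = xy². S = 0.
  remainder 0.

S(f_2,h_7): leading monomials are coprime, so the S-polynomial reduces to 0 (Buchberger's first criterion).
S(f_3,h_7): leading monomials are coprime, so the S-polynomial reduces to 0 (Buchberger's first criterion).
S(h_4,h_7): lcm = y⁴. S = y².
  leading term y²: subtract (1)·h_5 from y² → 0
  remainder 0.

S(h_5,h_7): lcm = y². S = 0.
  remainder 0.

S(h_6,h_7): leading monomials are coprime, so the S-polynomial reduces to 0 (Buchberger's first criterion).
Every S-polynomial of the final basis reduces to 0, so we have a Gröbner basis.
Inter-reduce: drop elements whose leading term is divisible by another's, tail-reduce, and make monic.
Reduced Gröbner basis: {x + 1, y}.
Label its elements g_1 = x + 1, g_2 = y.

Reduce p = x³ + x²y + x² - x modulo G:
  leading term x³: subtract (x²)·g_1 from x³ + x²y + x² - x → x²y - x
  leading term x²y: subtract (xy)·g_1 from x²y - x → -xy - x
  leading term xy: subtract (-y)·g_1 from -xy - x → -x + y
  leading term x: subtract (-1)·g_1 from -x + y → y + 1
  leading term y: subtract (1)·g_2 from y + 1 → 1
  leading term 1: no divisor's leading term divides it; move 1 to the remainder.
  normal form = 1.
The normal form is nonzero, so p ∉ I. Since p minus its normal form lies in I, I + (p) = I + (r) where r = 1; decide whether this ideal is the whole ring.
Here r = 1 is a nonzero constant, hence a unit: 1 ∈ I + (p), the Gröbner basis of I + (p) is {1}, and the enlarged system has no common solution — adjoining p is inconsistent.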